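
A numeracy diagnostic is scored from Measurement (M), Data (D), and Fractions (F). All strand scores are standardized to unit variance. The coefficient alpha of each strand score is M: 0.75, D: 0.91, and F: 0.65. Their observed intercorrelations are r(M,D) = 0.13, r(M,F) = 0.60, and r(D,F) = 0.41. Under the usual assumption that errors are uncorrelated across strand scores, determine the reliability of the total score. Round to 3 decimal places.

0.869

Var(M+D+F) = 3 + 2·[0.13 + 0.60 + 0.41] = 3 + 2.28 = 5.28.
Under uncorrelated errors the observed covariances equal the true-score covariances, so only the own-variance terms attenuate.
True-score variance = [0.75 + 0.91 + 0.65] + 2.28 = 2.31 + 2.28 = 4.59.
Reliability = 4.59 / 5.28 = 0.869.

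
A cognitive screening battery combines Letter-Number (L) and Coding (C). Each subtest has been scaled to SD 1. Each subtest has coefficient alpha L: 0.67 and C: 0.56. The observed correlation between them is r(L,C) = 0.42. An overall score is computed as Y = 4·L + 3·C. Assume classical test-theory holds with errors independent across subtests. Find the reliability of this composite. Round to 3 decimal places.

Var(Y) = 4² + 3² + 2·[12·0.42] = 25 + 10.08 = 35.08.
With uncorrelated errors the cross-covariances are all true-score covariance, so they carry over unchanged; only the diagonal terms shrink to ρᵢσᵢ².
True-score variance = [4²·0.67 + 3²·0.56] + 10.08 = 15.76 + 10.08 = 25.84.
Reliability = 25.84 / 35.08 = 0.737.

0.737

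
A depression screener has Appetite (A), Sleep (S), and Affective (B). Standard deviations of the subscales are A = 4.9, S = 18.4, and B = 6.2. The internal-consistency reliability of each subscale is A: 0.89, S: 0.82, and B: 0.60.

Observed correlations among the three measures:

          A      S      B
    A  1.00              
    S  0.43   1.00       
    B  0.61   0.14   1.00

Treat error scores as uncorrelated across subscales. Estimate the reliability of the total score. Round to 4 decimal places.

Var(A+S+B) = 4.9² + 18.4² + 6.2² + 2·[4.9·18.4·0.43 + 4.9·6.2·0.61 + 18.4·6.2·0.14] = 401.01 + 146.544 = 547.554.
Under uncorrelated errors the observed covariances equal the true-score covariances, so only the own-variance terms attenuate.
True-score variance = [4.9²·0.89 + 18.4²·0.82 + 6.2²·0.60] + 146.544 = 322.052 + 146.544 = 468.596.
Reliability = 468.596 / 547.554 = 0.8558.

0.8558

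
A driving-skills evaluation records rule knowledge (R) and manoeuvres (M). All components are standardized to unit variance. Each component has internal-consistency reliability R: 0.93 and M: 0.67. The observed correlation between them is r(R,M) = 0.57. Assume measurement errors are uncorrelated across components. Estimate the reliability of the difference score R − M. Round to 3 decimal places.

0.535

Var(R−M) = 1 + 1 − 2·0.57 = 2 − 1.14 = 0.86.
Under uncorrelated errors the observed covariances equal the true-score covariances, so only the own-variance terms attenuate.
True-score variance = [0.93 + 0.67] − 1.14 = 1.6 − 1.14 = 0.46.
Reliability = 0.46 / 0.86 = 0.535.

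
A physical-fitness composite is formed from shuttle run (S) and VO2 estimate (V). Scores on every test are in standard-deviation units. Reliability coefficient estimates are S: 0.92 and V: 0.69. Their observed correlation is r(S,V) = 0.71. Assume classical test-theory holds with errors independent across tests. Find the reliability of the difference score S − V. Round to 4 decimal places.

0.3276

Var(S−V) = 1 + 1 − 2·0.71 = 2 − 1.42 = 0.58.
With uncorrelated errors the cross-covariances are all true-score covariance, so they carry over unchanged; only the diagonal terms shrink to ρᵢσᵢ².
True-score variance = [0.92 + 0.69] − 1.42 = 1.61 − 1.42 = 0.19.
Reliability = 0.19 / 0.58 = 0.3276.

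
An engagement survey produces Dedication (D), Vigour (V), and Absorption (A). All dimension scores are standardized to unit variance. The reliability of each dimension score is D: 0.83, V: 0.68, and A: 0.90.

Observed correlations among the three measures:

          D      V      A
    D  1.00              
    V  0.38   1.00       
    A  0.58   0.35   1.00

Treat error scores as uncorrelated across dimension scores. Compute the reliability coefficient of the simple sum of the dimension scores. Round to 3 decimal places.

Var(D+V+A) = 3 + 2·[0.38 + 0.58 + 0.35] = 3 + 2.62 = 5.62.
Because errors are independent across components, Cov(Tᵢ,Tⱼ) = Cov(Xᵢ,Xⱼ); the off-diagonal part of the true-score variance is the same as above.
True-score variance = [0.83 + 0.68 + 0.90] + 2.62 = 2.41 + 2.62 = 5.03.
Reliability = 5.03 / 5.62 = 0.895.

0.895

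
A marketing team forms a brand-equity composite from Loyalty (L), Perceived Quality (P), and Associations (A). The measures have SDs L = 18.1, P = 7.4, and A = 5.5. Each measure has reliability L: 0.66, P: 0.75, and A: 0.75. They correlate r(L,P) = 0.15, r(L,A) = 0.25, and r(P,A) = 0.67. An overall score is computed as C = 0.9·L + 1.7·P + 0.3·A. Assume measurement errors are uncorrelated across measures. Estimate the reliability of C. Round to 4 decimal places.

Var(C) = 0.9²·18.1² + 1.7²·7.4² + 0.3²·5.5² + 2·[1.53·18.1·7.4·0.15 + 0.27·18.1·5.5·0.25 + 0.51·7.4·5.5·0.67] = 426.343 + 102.732 = 529.075.
With uncorrelated errors the cross-covariances are all true-score covariance, so they carry over unchanged; only the diagonal terms shrink to ρᵢσᵢ².
True-score variance = [0.9²·18.1²·0.66 + 1.7²·7.4²·0.75 + 0.3²·5.5²·0.75] + 102.732 = 295.874 + 102.732 = 398.607.
Reliability = 398.607 / 529.075 = 0.7534.

0.7534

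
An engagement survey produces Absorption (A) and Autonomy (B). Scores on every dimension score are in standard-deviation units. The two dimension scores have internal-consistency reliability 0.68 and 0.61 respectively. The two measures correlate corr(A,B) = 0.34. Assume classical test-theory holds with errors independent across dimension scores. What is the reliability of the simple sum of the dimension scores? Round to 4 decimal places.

Var(A+B) = 2 + 2·[0.34] = 2 + 0.68 = 2.68.
Under uncorrelated errors the observed covariances equal the true-score covariances, so only the own-variance terms attenuate.
True-score variance = [0.68 + 0.61] + 0.68 = 1.29 + 0.68 = 1.97.
Reliability = 1.97 / 2.68 = 0.7351.

0.7351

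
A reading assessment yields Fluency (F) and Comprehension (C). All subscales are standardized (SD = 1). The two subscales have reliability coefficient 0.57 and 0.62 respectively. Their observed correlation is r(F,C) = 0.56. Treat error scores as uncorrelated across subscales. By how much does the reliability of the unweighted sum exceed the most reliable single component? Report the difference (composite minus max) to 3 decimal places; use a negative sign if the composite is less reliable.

0.120

Var(sum) = 2 + 1.12 = 3.12; true-score variance = 1.19 + 1.12 = 2.31; composite reliability = 0.7404.
Max component reliability = 0.6200.
Difference = 0.7404 − 0.6200 = 0.120.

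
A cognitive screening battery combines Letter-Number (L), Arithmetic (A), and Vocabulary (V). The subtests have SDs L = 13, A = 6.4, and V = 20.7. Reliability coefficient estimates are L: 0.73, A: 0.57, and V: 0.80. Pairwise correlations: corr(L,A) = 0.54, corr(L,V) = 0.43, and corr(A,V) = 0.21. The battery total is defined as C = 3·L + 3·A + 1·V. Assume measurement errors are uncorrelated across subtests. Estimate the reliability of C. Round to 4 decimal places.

Var(C) = 3²·13² + 3²·6.4² + 20.7² + 2·[9·13·6.4·0.54 + 3·13·20.7·0.43 + 3·6.4·20.7·0.21] = 2318.13 + 1669.91 = 3988.04.
With uncorrelated errors the cross-covariances are all true-score covariance, so they carry over unchanged; only the diagonal terms shrink to ρᵢσᵢ².
True-score variance = [3²·13²·0.73 + 3²·6.4²·0.57 + 20.7²·0.80] + 1669.91 = 1663.25 + 1669.91 = 3333.15.
Reliability = 3333.15 / 3988.04 = 0.8358.

0.8358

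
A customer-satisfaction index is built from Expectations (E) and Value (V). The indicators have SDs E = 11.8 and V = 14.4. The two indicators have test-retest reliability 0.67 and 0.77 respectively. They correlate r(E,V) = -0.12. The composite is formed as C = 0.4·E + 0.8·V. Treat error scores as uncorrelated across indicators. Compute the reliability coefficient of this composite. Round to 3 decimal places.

Var(C) = 0.4²·11.8² + 0.8²·14.4² + 2·[0.32·11.8·14.4·(-0.12)] = 154.989 − 13.0499 = 141.939.
With uncorrelated errors the cross-covariances are all true-score covariance, so they carry over unchanged; only the diagonal terms shrink to ρᵢσᵢ².
True-score variance = [0.4²·11.8²·0.67 + 0.8²·14.4²·0.77] − 13.0499 = 117.114 − 13.0499 = 104.064.
Reliability = 104.064 / 141.939 = 0.733.

0.733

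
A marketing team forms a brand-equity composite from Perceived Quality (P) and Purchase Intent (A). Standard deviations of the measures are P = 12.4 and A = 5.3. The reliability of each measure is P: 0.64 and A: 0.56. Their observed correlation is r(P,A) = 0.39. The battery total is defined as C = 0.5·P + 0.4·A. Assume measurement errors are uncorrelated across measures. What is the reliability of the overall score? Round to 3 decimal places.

Var(C) = 0.5²·12.4² + 0.4²·5.3² + 2·[0.2·12.4·5.3·0.39] = 42.9344 + 10.2523 = 53.1867.
Because errors are independent across components, Cov(Tᵢ,Tⱼ) = Cov(Xᵢ,Xⱼ); the off-diagonal part of the true-score variance is the same as above.
True-score variance = [0.5²·12.4²·0.64 + 0.4²·5.3²·0.56] + 10.2523 = 27.1185 + 10.2523 = 37.3708.
Reliability = 37.3708 / 53.1867 = 0.703.

0.703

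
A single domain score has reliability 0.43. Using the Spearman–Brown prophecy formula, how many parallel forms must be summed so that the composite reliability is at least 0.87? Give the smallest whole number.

9

k ≥ ρ*(1−ρ₁)/(ρ₁(1−ρ*)) = 0.87·0.57 / (0.43·0.13) = 8.871.
Smallest integer k = 9.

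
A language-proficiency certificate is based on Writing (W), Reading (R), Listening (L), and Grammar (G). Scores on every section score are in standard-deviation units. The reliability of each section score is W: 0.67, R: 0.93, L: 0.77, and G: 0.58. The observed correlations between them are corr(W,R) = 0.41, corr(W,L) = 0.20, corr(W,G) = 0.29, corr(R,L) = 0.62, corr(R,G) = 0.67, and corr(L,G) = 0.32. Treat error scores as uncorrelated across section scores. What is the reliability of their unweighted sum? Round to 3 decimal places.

0.884

Var(W+R+L+G) = 4 + 2·[0.41 + 0.20 + 0.29 + 0.62 + 0.67 + 0.32] = 4 + 5.02 = 9.02.
Because errors are independent across components, Cov(Tᵢ,Tⱼ) = Cov(Xᵢ,Xⱼ); the off-diagonal part of the true-score variance is the same as above.
True-score variance = [0.67 + 0.93 + 0.77 + 0.58] + 5.02 = 2.95 + 5.02 = 7.97.
Reliability = 7.97 / 9.02 = 0.884.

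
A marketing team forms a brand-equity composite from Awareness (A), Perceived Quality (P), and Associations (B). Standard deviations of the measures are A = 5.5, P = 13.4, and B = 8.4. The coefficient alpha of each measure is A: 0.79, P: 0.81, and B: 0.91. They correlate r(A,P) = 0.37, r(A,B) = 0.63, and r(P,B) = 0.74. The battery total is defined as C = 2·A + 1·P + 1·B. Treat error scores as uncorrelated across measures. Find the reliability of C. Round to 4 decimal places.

Var(C) = 2²·5.5² + 13.4² + 8.4² + 2·[2·5.5·13.4·0.37 + 2·5.5·8.4·0.63 + 13.4·8.4·0.74] = 371.12 + 392.089 = 763.209.
With uncorrelated errors the cross-covariances are all true-score covariance, so they carry over unchanged; only the diagonal terms shrink to ρᵢσᵢ².
True-score variance = [2²·5.5²·0.79 + 13.4²·0.81 + 8.4²·0.91] + 392.089 = 305.243 + 392.089 = 697.332.
Reliability = 697.332 / 763.209 = 0.9137.

0.9137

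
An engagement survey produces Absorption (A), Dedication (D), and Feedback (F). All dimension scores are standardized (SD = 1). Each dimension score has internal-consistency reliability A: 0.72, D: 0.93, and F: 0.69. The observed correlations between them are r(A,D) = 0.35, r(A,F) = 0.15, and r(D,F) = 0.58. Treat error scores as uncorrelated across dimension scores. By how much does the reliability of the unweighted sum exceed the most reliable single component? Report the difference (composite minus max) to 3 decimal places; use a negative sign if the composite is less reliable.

-0.058

Var(sum) = 3 + 2.16 = 5.16; true-score variance = 2.34 + 2.16 = 4.5; composite reliability = 0.8721.
Max component reliability = 0.9300.
Difference = 0.8721 − 0.9300 = -0.058.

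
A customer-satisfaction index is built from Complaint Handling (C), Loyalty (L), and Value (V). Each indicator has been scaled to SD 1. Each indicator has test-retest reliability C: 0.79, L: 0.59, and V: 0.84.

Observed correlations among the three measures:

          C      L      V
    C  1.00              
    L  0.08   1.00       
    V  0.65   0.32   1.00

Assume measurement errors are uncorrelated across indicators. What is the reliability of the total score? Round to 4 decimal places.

Var(C+L+V) = 3 + 2·[0.08 + 0.65 + 0.32] = 3 + 2.1 = 5.1.
With uncorrelated errors the cross-covariances are all true-score covariance, so they carry over unchanged; only the diagonal terms shrink to ρᵢσᵢ².
True-score variance = [0.79 + 0.59 + 0.84] + 2.1 = 2.22 + 2.1 = 4.32.
Reliability = 4.32 / 5.1 = 0.8471.

0.8471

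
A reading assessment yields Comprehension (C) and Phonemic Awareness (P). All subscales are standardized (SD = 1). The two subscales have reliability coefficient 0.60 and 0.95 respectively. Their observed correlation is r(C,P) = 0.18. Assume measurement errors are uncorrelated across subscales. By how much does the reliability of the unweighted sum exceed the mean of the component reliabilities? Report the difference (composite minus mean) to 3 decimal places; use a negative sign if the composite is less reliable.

0.034

Var(sum) = 2 + 0.36 = 2.36; true-score variance = 1.55 + 0.36 = 1.91; composite reliability = 0.8093.
Mean component reliability = 0.7750.
Difference = 0.8093 − 0.7750 = 0.034.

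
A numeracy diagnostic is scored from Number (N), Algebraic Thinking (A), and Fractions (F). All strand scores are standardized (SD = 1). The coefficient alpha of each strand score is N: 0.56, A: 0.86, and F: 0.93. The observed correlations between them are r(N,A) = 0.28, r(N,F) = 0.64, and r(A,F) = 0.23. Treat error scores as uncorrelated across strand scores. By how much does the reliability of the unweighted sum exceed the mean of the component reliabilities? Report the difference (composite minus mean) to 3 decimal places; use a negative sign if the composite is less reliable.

Var(sum) = 3 + 2.3 = 5.3; true-score variance = 2.35 + 2.3 = 4.65; composite reliability = 0.8774.
Mean component reliability = 0.7833.
Difference = 0.8774 − 0.7833 = 0.094.

0.094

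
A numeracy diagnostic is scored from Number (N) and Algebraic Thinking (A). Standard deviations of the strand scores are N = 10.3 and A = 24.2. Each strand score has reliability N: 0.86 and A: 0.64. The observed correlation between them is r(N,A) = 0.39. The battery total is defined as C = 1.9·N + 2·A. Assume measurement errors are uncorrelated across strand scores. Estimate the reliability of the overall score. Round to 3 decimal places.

0.741

Var(C) = 1.9²·10.3² + 2²·24.2² + 2·[3.8·10.3·24.2·0.39] = 2725.54 + 738.807 = 3464.35.
With uncorrelated errors the cross-covariances are all true-score covariance, so they carry over unchanged; only the diagonal terms shrink to ρᵢσᵢ².
True-score variance = [1.9²·10.3²·0.86 + 2²·24.2²·0.64] + 738.807 = 1828.61 + 738.807 = 2567.41.
Reliability = 2567.41 / 3464.35 = 0.741.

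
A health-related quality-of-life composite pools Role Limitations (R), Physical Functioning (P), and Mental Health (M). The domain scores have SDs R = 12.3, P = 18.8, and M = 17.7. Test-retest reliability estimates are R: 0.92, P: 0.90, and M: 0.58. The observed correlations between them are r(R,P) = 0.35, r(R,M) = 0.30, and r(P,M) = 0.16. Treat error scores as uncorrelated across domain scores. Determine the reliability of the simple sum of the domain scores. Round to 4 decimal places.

0.8529

Var(R+P+M) = 12.3² + 18.8² + 17.7² + 2·[12.3·18.8·0.35 + 12.3·17.7·0.30 + 18.8·17.7·0.16] = 818.02 + 398.977 = 1217.
Under uncorrelated errors the observed covariances equal the true-score covariances, so only the own-variance terms attenuate.
True-score variance = [12.3²·0.92 + 18.8²·0.90 + 17.7²·0.58] + 398.977 = 638.991 + 398.977 = 1037.97.
Reliability = 1037.97 / 1217 = 0.8529.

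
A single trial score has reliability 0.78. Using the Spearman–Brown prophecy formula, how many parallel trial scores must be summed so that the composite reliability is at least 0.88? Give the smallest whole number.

3

k ≥ ρ*(1−ρ₁)/(ρ₁(1−ρ*)) = 0.88·0.22 / (0.78·0.12) = 2.068.
Smallest integer k = 3.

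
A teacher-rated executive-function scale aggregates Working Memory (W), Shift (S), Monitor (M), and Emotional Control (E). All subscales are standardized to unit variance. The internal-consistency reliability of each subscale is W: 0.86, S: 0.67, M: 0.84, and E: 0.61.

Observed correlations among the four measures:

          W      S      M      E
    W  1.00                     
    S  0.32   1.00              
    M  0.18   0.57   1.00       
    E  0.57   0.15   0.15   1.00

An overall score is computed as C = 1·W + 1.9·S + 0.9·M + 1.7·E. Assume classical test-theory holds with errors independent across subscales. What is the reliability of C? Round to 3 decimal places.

0.829

Var(C) = 1 + 1.9² + 0.9² + 1.7² + 2·[1.9·0.32 + 0.9·0.18 + 1.7·0.57 + 1.71·0.57 + 3.23·0.15 + 1.53·0.15] = 8.31 + 6.8554 = 15.1654.
Under uncorrelated errors the observed covariances equal the true-score covariances, so only the own-variance terms attenuate.
True-score variance = [0.86 + 1.9²·0.67 + 0.9²·0.84 + 1.7²·0.61] + 6.8554 = 5.722 + 6.8554 = 12.5774.
Reliability = 12.5774 / 15.1654 = 0.829.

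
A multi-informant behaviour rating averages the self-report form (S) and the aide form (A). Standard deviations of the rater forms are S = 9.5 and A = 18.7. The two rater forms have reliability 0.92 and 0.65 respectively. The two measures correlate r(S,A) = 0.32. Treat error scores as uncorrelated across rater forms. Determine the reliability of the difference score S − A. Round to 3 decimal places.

Var(S−A) = 9.5² + 18.7² − 2·9.5·18.7·0.32 = 439.94 − 113.696 = 326.244.
With uncorrelated errors the cross-covariances are all true-score covariance, so they carry over unchanged; only the diagonal terms shrink to ρᵢσᵢ².
True-score variance = [9.5²·0.92 + 18.7²·0.65] − 113.696 = 310.329 − 113.696 = 196.632.
Reliability = 196.632 / 326.244 = 0.603.

0.603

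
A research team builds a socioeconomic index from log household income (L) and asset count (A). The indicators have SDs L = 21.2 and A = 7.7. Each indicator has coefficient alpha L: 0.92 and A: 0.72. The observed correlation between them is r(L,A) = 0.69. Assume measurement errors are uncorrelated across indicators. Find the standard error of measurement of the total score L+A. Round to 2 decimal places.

Var(total) = 508.73 + 225.271 = 734.001.
True-score variance = 456.174 + 225.271 = 681.445, so reliability = 0.9284.
Error variance = 734.001 − 681.445 = 52.5564; SEM = √52.5564 = 7.25.

7.25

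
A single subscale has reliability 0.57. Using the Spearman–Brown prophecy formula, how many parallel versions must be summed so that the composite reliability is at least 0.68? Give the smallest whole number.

k ≥ ρ*(1−ρ₁)/(ρ₁(1−ρ*)) = 0.68·0.43 / (0.57·0.32) = 1.603.
Smallest integer k = 2.

2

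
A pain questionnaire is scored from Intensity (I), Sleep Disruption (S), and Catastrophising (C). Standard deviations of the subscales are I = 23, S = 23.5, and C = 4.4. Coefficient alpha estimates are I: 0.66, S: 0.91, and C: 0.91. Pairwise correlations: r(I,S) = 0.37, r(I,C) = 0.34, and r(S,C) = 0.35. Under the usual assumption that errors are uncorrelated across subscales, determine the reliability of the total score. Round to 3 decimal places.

0.859

Var(I+S+C) = 23² + 23.5² + 4.4² + 2·[23·23.5·0.37 + 23·4.4·0.34 + 23.5·4.4·0.35] = 1100.61 + 541.166 = 1641.78.
With uncorrelated errors the cross-covariances are all true-score covariance, so they carry over unchanged; only the diagonal terms shrink to ρᵢσᵢ².
True-score variance = [23²·0.66 + 23.5²·0.91 + 4.4²·0.91] + 541.166 = 869.305 + 541.166 = 1410.47.
Reliability = 1410.47 / 1641.78 = 0.859.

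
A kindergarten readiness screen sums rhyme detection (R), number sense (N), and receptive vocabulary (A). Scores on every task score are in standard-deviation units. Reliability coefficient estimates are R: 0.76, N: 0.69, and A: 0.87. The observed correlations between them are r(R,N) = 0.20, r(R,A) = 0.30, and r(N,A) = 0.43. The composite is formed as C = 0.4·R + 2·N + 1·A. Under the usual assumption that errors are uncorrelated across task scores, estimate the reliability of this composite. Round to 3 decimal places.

Var(C) = 0.4² + 2² + 1 + 2·[0.8·0.20 + 0.4·0.30 + 2·0.43] = 5.16 + 2.28 = 7.44.
Under uncorrelated errors the observed covariances equal the true-score covariances, so only the own-variance terms attenuate.
True-score variance = [0.4²·0.76 + 2²·0.69 + 0.87] + 2.28 = 3.7516 + 2.28 = 6.0316.
Reliability = 6.0316 / 7.44 = 0.811.

0.811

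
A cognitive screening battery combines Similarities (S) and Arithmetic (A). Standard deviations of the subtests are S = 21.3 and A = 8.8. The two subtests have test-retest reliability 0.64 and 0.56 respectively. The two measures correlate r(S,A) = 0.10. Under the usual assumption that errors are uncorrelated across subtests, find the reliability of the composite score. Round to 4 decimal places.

Var(S+A) = 21.3² + 8.8² + 2·[21.3·8.8·0.10] = 531.13 + 37.488 = 568.618.
With uncorrelated errors the cross-covariances are all true-score covariance, so they carry over unchanged; only the diagonal terms shrink to ρᵢσᵢ².
True-score variance = [21.3²·0.64 + 8.8²·0.56] + 37.488 = 333.728 + 37.488 = 371.216.
Reliability = 371.216 / 568.618 = 0.6528.

0.6528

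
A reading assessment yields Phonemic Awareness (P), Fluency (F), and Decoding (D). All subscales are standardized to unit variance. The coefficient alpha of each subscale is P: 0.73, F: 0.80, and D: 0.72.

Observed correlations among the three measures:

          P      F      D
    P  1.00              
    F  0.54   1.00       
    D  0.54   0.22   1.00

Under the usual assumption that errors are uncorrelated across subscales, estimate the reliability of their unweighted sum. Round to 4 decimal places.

0.8661

Var(P+F+D) = 3 + 2·[0.54 + 0.54 + 0.22] = 3 + 2.6 = 5.6.
Because errors are independent across components, Cov(Tᵢ,Tⱼ) = Cov(Xᵢ,Xⱼ); the off-diagonal part of the true-score variance is the same as above.
True-score variance = [0.73 + 0.80 + 0.72] + 2.6 = 2.25 + 2.6 = 4.85.
Reliability = 4.85 / 5.6 = 0.8661.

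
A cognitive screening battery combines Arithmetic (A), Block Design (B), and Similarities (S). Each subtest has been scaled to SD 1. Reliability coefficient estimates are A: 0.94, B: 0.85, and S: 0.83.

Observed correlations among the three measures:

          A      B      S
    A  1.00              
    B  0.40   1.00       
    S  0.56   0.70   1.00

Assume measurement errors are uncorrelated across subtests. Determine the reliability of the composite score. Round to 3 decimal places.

0.940

Var(A+B+S) = 3 + 2·[0.40 + 0.56 + 0.70] = 3 + 3.32 = 6.32.
With uncorrelated errors the cross-covariances are all true-score covariance, so they carry over unchanged; only the diagonal terms shrink to ρᵢσᵢ².
True-score variance = [0.94 + 0.85 + 0.83] + 3.32 = 2.62 + 3.32 = 5.94.
Reliability = 5.94 / 6.32 = 0.940.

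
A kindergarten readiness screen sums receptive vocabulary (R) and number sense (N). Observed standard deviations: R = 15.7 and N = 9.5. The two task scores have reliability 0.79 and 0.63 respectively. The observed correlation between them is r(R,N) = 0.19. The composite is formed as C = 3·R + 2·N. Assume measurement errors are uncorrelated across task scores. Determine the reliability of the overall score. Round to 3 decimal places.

Var(C) = 3²·15.7² + 2²·9.5² + 2·[6·15.7·9.5·0.19] = 2579.41 + 340.062 = 2919.47.
With uncorrelated errors the cross-covariances are all true-score covariance, so they carry over unchanged; only the diagonal terms shrink to ρᵢσᵢ².
True-score variance = [3²·15.7²·0.79 + 2²·9.5²·0.63] + 340.062 = 1979.97 + 340.062 = 2320.04.
Reliability = 2320.04 / 2919.47 = 0.795.

0.795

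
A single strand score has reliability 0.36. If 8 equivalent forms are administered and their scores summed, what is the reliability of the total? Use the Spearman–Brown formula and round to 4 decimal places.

ρ_k = kρ / (1 + (k−1)ρ) = 8·0.36 / (1 + 7·0.36) = 2.880 / 3.520 = 0.8182.

0.8182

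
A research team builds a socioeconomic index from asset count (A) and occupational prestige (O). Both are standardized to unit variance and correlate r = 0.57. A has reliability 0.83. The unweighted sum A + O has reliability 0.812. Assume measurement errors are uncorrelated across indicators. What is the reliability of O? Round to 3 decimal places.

0.580

Var(A+O) = 2 + 2·0.57 = 3.140.
True-score variance = ρ_A + ρ_O + 2·0.57, so 0.812 = (0.83 + ρ_O + 1.14) / 3.140.
ρ_O = 0.812·3.140 − 0.83 − 1.14 = 0.580.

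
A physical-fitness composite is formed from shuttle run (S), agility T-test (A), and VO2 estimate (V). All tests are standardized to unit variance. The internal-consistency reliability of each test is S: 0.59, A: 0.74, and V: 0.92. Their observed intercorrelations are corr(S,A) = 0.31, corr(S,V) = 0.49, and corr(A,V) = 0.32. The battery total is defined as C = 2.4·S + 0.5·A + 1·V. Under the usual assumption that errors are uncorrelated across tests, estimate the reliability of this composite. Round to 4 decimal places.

0.7596

Var(C) = 2.4² + 0.5² + 1 + 2·[1.2·0.31 + 2.4·0.49 + 0.5·0.32] = 7.01 + 3.416 = 10.426.
With uncorrelated errors the cross-covariances are all true-score covariance, so they carry over unchanged; only the diagonal terms shrink to ρᵢσᵢ².
True-score variance = [2.4²·0.59 + 0.5²·0.74 + 0.92] + 3.416 = 4.5034 + 3.416 = 7.9194.
Reliability = 7.9194 / 10.426 = 0.7596.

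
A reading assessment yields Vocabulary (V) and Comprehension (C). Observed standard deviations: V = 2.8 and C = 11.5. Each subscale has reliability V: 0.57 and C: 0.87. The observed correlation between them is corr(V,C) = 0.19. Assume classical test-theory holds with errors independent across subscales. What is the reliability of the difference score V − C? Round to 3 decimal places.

Var(V−C) = 2.8² + 11.5² − 2·2.8·11.5·0.19 = 140.09 − 12.236 = 127.854.
With uncorrelated errors the cross-covariances are all true-score covariance, so they carry over unchanged; only the diagonal terms shrink to ρᵢσᵢ².
True-score variance = [2.8²·0.57 + 11.5²·0.87] − 12.236 = 119.526 − 12.236 = 107.29.
Reliability = 107.29 / 127.854 = 0.839.

0.839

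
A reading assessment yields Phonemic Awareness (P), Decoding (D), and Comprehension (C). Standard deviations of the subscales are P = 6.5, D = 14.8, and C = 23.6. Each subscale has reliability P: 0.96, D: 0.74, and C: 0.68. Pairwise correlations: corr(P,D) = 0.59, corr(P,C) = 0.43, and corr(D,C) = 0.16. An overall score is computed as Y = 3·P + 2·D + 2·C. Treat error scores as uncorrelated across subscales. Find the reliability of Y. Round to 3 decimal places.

0.823

Var(Y) = 3²·6.5² + 2²·14.8² + 2²·23.6² + 2·[6·6.5·14.8·0.59 + 6·6.5·23.6·0.43 + 4·14.8·23.6·0.16] = 3484.25 + 1919.72 = 5403.97.
Under uncorrelated errors the observed covariances equal the true-score covariances, so only the own-variance terms attenuate.
True-score variance = [3²·6.5²·0.96 + 2²·14.8²·0.74 + 2²·23.6²·0.68] + 1919.72 = 2528.33 + 1919.72 = 4448.05.
Reliability = 4448.05 / 5403.97 = 0.823.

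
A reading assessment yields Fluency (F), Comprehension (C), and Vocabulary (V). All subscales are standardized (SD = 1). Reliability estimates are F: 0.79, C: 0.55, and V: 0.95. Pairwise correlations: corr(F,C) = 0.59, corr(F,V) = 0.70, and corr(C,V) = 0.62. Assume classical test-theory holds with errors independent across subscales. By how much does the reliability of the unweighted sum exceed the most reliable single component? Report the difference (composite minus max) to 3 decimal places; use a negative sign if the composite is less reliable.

-0.054

Var(sum) = 3 + 3.82 = 6.82; true-score variance = 2.29 + 3.82 = 6.11; composite reliability = 0.8959.
Max component reliability = 0.9500.
Difference = 0.8959 − 0.9500 = -0.054.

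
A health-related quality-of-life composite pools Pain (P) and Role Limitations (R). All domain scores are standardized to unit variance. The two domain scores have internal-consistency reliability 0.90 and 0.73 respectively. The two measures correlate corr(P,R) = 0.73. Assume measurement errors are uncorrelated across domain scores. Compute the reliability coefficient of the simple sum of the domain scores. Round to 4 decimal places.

0.8931

Var(P+R) = 2 + 2·[0.73] = 2 + 1.46 = 3.46.
With uncorrelated errors the cross-covariances are all true-score covariance, so they carry over unchanged; only the diagonal terms shrink to ρᵢσᵢ².
True-score variance = [0.90 + 0.73] + 1.46 = 1.63 + 1.46 = 3.09.
Reliability = 3.09 / 3.46 = 0.8931.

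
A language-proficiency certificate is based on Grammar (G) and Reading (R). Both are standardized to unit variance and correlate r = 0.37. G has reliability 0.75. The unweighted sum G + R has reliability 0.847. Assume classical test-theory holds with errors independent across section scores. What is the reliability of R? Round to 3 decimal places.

0.831

Var(G+R) = 2 + 2·0.37 = 2.740.
True-score variance = ρ_G + ρ_R + 2·0.37, so 0.847 = (0.75 + ρ_R + 0.74) / 2.740.
ρ_R = 0.847·2.740 − 0.75 − 0.74 = 0.831.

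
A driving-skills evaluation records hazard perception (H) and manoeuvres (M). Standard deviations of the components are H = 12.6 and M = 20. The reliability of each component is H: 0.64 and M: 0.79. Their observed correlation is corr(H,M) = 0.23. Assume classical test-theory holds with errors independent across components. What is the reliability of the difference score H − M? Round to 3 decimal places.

Var(H−M) = 12.6² + 20² − 2·12.6·20·0.23 = 558.76 − 115.92 = 442.84.
Because errors are independent across components, Cov(Tᵢ,Tⱼ) = Cov(Xᵢ,Xⱼ); the off-diagonal part of the true-score variance is the same as above.
True-score variance = [12.6²·0.64 + 20²·0.79] − 115.92 = 417.606 − 115.92 = 301.686.
Reliability = 301.686 / 442.84 = 0.681.

0.681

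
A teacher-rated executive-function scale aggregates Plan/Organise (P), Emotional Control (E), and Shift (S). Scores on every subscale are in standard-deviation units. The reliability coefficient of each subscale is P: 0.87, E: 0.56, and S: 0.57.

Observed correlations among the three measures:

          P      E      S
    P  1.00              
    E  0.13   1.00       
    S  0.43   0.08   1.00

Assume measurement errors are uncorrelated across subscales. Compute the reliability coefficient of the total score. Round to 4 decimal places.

0.7664

Var(P+E+S) = 3 + 2·[0.13 + 0.43 + 0.08] = 3 + 1.28 = 4.28.
With uncorrelated errors the cross-covariances are all true-score covariance, so they carry over unchanged; only the diagonal terms shrink to ρᵢσᵢ².
True-score variance = [0.87 + 0.56 + 0.57] + 1.28 = 2 + 1.28 = 3.28.
Reliability = 3.28 / 4.28 = 0.7664.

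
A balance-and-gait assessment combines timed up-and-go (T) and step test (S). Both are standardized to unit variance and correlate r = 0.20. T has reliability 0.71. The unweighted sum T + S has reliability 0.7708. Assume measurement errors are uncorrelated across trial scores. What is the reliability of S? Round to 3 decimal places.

Var(T+S) = 2 + 2·0.20 = 2.400.
True-score variance = ρ_T + ρ_S + 2·0.20, so 0.7708 = (0.71 + ρ_S + 0.40) / 2.400.
ρ_S = 0.7708·2.400 − 0.71 − 0.40 = 0.740.

0.740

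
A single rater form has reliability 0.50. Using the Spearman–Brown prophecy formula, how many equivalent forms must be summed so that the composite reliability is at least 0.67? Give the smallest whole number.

k ≥ ρ*(1−ρ₁)/(ρ₁(1−ρ*)) = 0.67·0.50 / (0.50·0.33) = 2.030.
Smallest integer k = 3.

3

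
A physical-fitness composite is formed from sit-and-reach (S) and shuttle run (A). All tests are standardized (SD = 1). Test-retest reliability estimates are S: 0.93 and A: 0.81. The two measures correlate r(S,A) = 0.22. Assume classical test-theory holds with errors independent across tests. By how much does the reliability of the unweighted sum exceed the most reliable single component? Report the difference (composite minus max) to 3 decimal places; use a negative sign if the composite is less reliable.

-0.037

Var(sum) = 2 + 0.44 = 2.44; true-score variance = 1.74 + 0.44 = 2.18; composite reliability = 0.8934.
Max component reliability = 0.9300.
Difference = 0.8934 − 0.9300 = -0.037.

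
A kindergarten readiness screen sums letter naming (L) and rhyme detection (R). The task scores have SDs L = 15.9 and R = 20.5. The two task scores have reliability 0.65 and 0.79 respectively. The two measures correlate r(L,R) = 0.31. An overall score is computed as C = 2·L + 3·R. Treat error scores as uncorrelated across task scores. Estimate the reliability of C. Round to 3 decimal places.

Var(C) = 2²·15.9² + 3²·20.5² + 2·[6·15.9·20.5·0.31] = 4793.49 + 1212.53 = 6006.02.
Because errors are independent across components, Cov(Tᵢ,Tⱼ) = Cov(Xᵢ,Xⱼ); the off-diagonal part of the true-score variance is the same as above.
True-score variance = [2²·15.9²·0.65 + 3²·20.5²·0.79] + 1212.53 = 3645.28 + 1212.53 = 4857.82.
Reliability = 4857.82 / 6006.02 = 0.809.

0.809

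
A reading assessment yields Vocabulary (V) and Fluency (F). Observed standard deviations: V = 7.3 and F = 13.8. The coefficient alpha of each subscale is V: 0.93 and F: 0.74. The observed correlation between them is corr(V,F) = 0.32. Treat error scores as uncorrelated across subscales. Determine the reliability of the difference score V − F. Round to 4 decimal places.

Var(V−F) = 7.3² + 13.8² − 2·7.3·13.8·0.32 = 243.73 − 64.4736 = 179.256.
Under uncorrelated errors the observed covariances equal the true-score covariances, so only the own-variance terms attenuate.
True-score variance = [7.3²·0.93 + 13.8²·0.74] − 64.4736 = 190.485 − 64.4736 = 126.012.
Reliability = 126.012 / 179.256 = 0.7030.

0.7030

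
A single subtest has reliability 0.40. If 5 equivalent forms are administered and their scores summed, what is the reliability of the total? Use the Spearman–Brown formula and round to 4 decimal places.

0.7692

ρ_k = kρ / (1 + (k−1)ρ) = 5·0.40 / (1 + 4·0.40) = 2.000 / 2.600 = 0.7692.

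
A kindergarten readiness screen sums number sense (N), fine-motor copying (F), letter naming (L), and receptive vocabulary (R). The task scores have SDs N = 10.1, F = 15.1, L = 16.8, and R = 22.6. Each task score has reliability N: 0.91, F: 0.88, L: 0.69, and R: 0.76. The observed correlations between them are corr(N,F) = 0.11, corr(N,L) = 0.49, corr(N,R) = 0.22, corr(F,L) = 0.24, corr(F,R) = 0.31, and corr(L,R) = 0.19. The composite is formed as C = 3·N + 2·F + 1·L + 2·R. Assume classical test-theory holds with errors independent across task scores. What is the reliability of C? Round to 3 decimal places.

Var(C) = 3²·10.1² + 2²·15.1² + 16.8² + 2²·22.6² + 2·[6·10.1·15.1·0.11 + 3·10.1·16.8·0.49 + 6·10.1·22.6·0.22 + 2·15.1·16.8·0.24 + 4·15.1·22.6·0.31 + 2·16.8·22.6·0.19] = 4155.41 + 2681.19 = 6836.6.
Under uncorrelated errors the observed covariances equal the true-score covariances, so only the own-variance terms attenuate.
True-score variance = [3²·10.1²·0.91 + 2²·15.1²·0.88 + 16.8²·0.69 + 2²·22.6²·0.76] + 2681.19 = 3385.51 + 2681.19 = 6066.71.
Reliability = 6066.71 / 6836.6 = 0.887.

0.887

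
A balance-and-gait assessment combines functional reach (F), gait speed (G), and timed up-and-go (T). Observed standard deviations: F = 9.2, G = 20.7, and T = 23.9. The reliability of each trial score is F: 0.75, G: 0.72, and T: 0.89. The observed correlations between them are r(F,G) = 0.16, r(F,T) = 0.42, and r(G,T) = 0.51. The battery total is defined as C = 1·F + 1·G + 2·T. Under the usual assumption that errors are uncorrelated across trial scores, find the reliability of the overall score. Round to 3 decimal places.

0.907

Var(C) = 9.2² + 20.7² + 2²·23.9² + 2·[9.2·20.7·0.16 + 2·9.2·23.9·0.42 + 2·20.7·23.9·0.51] = 2797.97 + 1439.59 = 4237.56.
Because errors are independent across components, Cov(Tᵢ,Tⱼ) = Cov(Xᵢ,Xⱼ); the off-diagonal part of the true-score variance is the same as above.
True-score variance = [9.2²·0.75 + 20.7²·0.72 + 2²·23.9²·0.89] + 1439.59 = 2405.5 + 1439.59 = 3845.09.
Reliability = 3845.09 / 4237.56 = 0.907.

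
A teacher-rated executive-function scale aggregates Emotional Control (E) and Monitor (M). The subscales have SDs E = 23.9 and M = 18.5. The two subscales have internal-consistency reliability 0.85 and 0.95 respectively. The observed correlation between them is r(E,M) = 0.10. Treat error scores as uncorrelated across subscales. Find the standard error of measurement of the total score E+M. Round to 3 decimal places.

10.139

Var(total) = 913.46 + 88.43 = 1001.89.
True-score variance = 810.666 + 88.43 = 899.096, so reliability = 0.8974.
Error variance = 1001.89 − 899.096 = 102.794; SEM = √102.794 = 10.139.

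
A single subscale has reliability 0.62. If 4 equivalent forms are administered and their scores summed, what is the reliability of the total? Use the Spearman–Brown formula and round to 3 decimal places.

0.867

ρ_k = kρ / (1 + (k−1)ρ) = 4·0.62 / (1 + 3·0.62) = 2.480 / 2.860 = 0.867.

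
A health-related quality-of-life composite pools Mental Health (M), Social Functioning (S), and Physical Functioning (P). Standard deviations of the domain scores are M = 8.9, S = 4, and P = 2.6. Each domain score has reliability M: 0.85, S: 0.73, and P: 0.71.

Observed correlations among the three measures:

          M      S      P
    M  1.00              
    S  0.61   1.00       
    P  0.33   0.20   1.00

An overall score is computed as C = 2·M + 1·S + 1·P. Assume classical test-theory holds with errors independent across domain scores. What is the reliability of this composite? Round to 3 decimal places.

Var(C) = 2²·8.9² + 4² + 2.6² + 2·[2·8.9·4·0.61 + 2·8.9·2.6·0.33 + 4·2.6·0.20] = 339.6 + 121.569 = 461.169.
Because errors are independent across components, Cov(Tᵢ,Tⱼ) = Cov(Xᵢ,Xⱼ); the off-diagonal part of the true-score variance is the same as above.
True-score variance = [2²·8.9²·0.85 + 4²·0.73 + 2.6²·0.71] + 121.569 = 285.794 + 121.569 = 407.362.
Reliability = 407.362 / 461.169 = 0.883.

0.883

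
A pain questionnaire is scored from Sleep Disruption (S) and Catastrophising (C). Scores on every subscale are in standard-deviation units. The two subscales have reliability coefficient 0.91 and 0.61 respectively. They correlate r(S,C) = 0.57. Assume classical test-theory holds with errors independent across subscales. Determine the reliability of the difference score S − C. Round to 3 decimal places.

0.442

Var(S−C) = 1 + 1 − 2·0.57 = 2 − 1.14 = 0.86.
Because errors are independent across components, Cov(Tᵢ,Tⱼ) = Cov(Xᵢ,Xⱼ); the off-diagonal part of the true-score variance is the same as above.
True-score variance = [0.91 + 0.61] − 1.14 = 1.52 − 1.14 = 0.38.
Reliability = 0.38 / 0.86 = 0.442.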